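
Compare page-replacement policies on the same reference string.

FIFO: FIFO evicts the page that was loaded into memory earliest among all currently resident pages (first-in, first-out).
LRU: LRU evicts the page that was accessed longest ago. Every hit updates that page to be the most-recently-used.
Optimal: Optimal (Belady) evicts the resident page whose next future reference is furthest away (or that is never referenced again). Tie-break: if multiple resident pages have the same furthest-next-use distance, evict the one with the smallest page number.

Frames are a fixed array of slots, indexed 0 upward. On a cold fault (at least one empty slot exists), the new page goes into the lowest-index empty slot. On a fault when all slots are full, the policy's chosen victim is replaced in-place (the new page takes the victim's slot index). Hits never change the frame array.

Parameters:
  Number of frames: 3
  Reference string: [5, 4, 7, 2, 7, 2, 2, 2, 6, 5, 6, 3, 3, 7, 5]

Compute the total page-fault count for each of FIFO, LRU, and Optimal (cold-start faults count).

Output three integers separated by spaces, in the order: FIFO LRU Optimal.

Answer: 8 9 6

Derivation:
--- FIFO ---
  step 0: ref 5 -> FAULT, frames=[5,-,-] (faults so far: 1)
  step 1: ref 4 -> FAULT, frames=[5,4,-] (faults so far: 2)
  step 2: ref 7 -> FAULT, frames=[5,4,7] (faults so far: 3)
  step 3: ref 2 -> FAULT, evict 5, frames=[2,4,7] (faults so far: 4)
  step 4: ref 7 -> HIT, frames=[2,4,7] (faults so far: 4)
  step 5: ref 2 -> HIT, frames=[2,4,7] (faults so far: 4)
  step 6: ref 2 -> HIT, frames=[2,4,7] (faults so far: 4)
  step 7: ref 2 -> HIT, frames=[2,4,7] (faults so far: 4)
  step 8: ref 6 -> FAULT, evict 4, frames=[2,6,7] (faults so far: 5)
  step 9: ref 5 -> FAULT, evict 7, frames=[2,6,5] (faults so far: 6)
  step 10: ref 6 -> HIT, frames=[2,6,5] (faults so far: 6)
  step 11: ref 3 -> FAULT, evict 2, frames=[3,6,5] (faults so far: 7)
  step 12: ref 3 -> HIT, frames=[3,6,5] (faults so far: 7)
  step 13: ref 7 -> FAULT, evict 6, frames=[3,7,5] (faults so far: 8)
  step 14: ref 5 -> HIT, frames=[3,7,5] (faults so far: 8)
  FIFO total faults: 8
--- LRU ---
  step 0: ref 5 -> FAULT, frames=[5,-,-] (faults so far: 1)
  step 1: ref 4 -> FAULT, frames=[5,4,-] (faults so far: 2)
  step 2: ref 7 -> FAULT, frames=[5,4,7] (faults so far: 3)
  step 3: ref 2 -> FAULT, evict 5, frames=[2,4,7] (faults so far: 4)
  step 4: ref 7 -> HIT, frames=[2,4,7] (faults so far: 4)
  step 5: ref 2 -> HIT, frames=[2,4,7] (faults so far: 4)
  step 6: ref 2 -> HIT, frames=[2,4,7] (faults so far: 4)
  step 7: ref 2 -> HIT, frames=[2,4,7] (faults so far: 4)
  step 8: ref 6 -> FAULT, evict 4, frames=[2,6,7] (faults so far: 5)
  step 9: ref 5 -> FAULT, evict 7, frames=[2,6,5] (faults so far: 6)
  step 10: ref 6 -> HIT, frames=[2,6,5] (faults so far: 6)
  step 11: ref 3 -> FAULT, evict 2, frames=[3,6,5] (faults so far: 7)
  step 12: ref 3 -> HIT, frames=[3,6,5] (faults so far: 7)
  step 13: ref 7 -> FAULT, evict 5, frames=[3,6,7] (faults so far: 8)
  step 14: ref 5 -> FAULT, evict 6, frames=[3,5,7] (faults so far: 9)
  LRU total faults: 9
--- Optimal ---
  step 0: ref 5 -> FAULT, frames=[5,-,-] (faults so far: 1)
  step 1: ref 4 -> FAULT, frames=[5,4,-] (faults so far: 2)
  step 2: ref 7 -> FAULT, frames=[5,4,7] (faults so far: 3)
  step 3: ref 2 -> FAULT, evict 4, frames=[5,2,7] (faults so far: 4)
  step 4: ref 7 -> HIT, frames=[5,2,7] (faults so far: 4)
  step 5: ref 2 -> HIT, frames=[5,2,7] (faults so far: 4)
  step 6: ref 2 -> HIT, frames=[5,2,7] (faults so far: 4)
  step 7: ref 2 -> HIT, frames=[5,2,7] (faults so far: 4)
  step 8: ref 6 -> FAULT, evict 2, frames=[5,6,7] (faults so far: 5)
  step 9: ref 5 -> HIT, frames=[5,6,7] (faults so far: 5)
  step 10: ref 6 -> HIT, frames=[5,6,7] (faults so far: 5)
  step 11: ref 3 -> FAULT, evict 6, frames=[5,3,7] (faults so far: 6)
  step 12: ref 3 -> HIT, frames=[5,3,7] (faults so far: 6)
  step 13: ref 7 -> HIT, frames=[5,3,7] (faults so far: 6)
  step 14: ref 5 -> HIT, frames=[5,3,7] (faults so far: 6)
  Optimal total faults: 6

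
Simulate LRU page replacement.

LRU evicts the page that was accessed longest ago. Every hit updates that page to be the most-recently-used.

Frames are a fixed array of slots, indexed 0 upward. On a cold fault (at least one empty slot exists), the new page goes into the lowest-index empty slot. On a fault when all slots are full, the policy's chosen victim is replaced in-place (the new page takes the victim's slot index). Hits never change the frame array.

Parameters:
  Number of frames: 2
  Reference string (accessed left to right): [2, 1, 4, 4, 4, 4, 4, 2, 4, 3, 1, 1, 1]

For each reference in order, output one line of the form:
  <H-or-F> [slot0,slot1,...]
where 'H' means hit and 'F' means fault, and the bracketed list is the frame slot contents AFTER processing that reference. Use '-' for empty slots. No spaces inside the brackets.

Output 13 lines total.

F [2,-]
F [2,1]
F [4,1]
H [4,1]
H [4,1]
H [4,1]
H [4,1]
F [4,2]
H [4,2]
F [4,3]
F [1,3]
H [1,3]
H [1,3]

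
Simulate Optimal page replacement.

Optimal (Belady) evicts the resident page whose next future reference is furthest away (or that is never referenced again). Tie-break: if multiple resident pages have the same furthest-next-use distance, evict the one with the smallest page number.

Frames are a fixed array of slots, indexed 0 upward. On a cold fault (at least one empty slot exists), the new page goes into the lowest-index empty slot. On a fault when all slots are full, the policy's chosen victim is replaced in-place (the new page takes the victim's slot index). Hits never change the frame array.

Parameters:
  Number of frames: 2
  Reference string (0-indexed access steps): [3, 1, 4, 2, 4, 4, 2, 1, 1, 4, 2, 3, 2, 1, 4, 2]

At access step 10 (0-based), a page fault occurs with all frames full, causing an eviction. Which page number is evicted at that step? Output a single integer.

Step 0: ref 3 -> FAULT, frames=[3,-]
Step 1: ref 1 -> FAULT, frames=[3,1]
Step 2: ref 4 -> FAULT, evict 3, frames=[4,1]
Step 3: ref 2 -> FAULT, evict 1, frames=[4,2]
Step 4: ref 4 -> HIT, frames=[4,2]
Step 5: ref 4 -> HIT, frames=[4,2]
Step 6: ref 2 -> HIT, frames=[4,2]
Step 7: ref 1 -> FAULT, evict 2, frames=[4,1]
Step 8: ref 1 -> HIT, frames=[4,1]
Step 9: ref 4 -> HIT, frames=[4,1]
Step 10: ref 2 -> FAULT, evict 4, frames=[2,1]
At step 10: evicted page 4

Answer: 4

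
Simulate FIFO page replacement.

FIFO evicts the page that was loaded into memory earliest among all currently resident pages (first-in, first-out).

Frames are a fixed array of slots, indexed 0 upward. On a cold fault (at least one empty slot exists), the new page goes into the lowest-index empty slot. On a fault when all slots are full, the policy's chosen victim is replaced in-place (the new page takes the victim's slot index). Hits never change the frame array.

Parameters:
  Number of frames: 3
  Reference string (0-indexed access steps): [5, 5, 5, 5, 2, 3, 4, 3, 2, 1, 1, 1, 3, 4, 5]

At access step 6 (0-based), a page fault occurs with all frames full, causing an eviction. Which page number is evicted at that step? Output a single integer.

Answer: 5

Derivation:
Step 0: ref 5 -> FAULT, frames=[5,-,-]
Step 1: ref 5 -> HIT, frames=[5,-,-]
Step 2: ref 5 -> HIT, frames=[5,-,-]
Step 3: ref 5 -> HIT, frames=[5,-,-]
Step 4: ref 2 -> FAULT, frames=[5,2,-]
Step 5: ref 3 -> FAULT, frames=[5,2,3]
Step 6: ref 4 -> FAULT, evict 5, frames=[4,2,3]
At step 6: evicted page 5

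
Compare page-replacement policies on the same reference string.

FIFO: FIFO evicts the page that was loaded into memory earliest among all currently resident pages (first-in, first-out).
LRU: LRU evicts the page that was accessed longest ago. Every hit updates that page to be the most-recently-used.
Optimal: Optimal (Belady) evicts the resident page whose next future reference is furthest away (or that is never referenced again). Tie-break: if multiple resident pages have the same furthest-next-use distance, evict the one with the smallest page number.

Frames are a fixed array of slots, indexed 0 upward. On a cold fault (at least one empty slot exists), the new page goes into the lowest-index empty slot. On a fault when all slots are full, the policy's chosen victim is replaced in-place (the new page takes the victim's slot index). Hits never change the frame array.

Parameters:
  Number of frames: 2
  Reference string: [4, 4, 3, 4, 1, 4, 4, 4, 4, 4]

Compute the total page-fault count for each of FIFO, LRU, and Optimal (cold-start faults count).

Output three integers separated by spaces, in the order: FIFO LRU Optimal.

Answer: 4 3 3

Derivation:
--- FIFO ---
  step 0: ref 4 -> FAULT, frames=[4,-] (faults so far: 1)
  step 1: ref 4 -> HIT, frames=[4,-] (faults so far: 1)
  step 2: ref 3 -> FAULT, frames=[4,3] (faults so far: 2)
  step 3: ref 4 -> HIT, frames=[4,3] (faults so far: 2)
  step 4: ref 1 -> FAULT, evict 4, frames=[1,3] (faults so far: 3)
  step 5: ref 4 -> FAULT, evict 3, frames=[1,4] (faults so far: 4)
  step 6: ref 4 -> HIT, frames=[1,4] (faults so far: 4)
  step 7: ref 4 -> HIT, frames=[1,4] (faults so far: 4)
  step 8: ref 4 -> HIT, frames=[1,4] (faults so far: 4)
  step 9: ref 4 -> HIT, frames=[1,4] (faults so far: 4)
  FIFO total faults: 4
--- LRU ---
  step 0: ref 4 -> FAULT, frames=[4,-] (faults so far: 1)
  step 1: ref 4 -> HIT, frames=[4,-] (faults so far: 1)
  step 2: ref 3 -> FAULT, frames=[4,3] (faults so far: 2)
  step 3: ref 4 -> HIT, frames=[4,3] (faults so far: 2)
  step 4: ref 1 -> FAULT, evict 3, frames=[4,1] (faults so far: 3)
  step 5: ref 4 -> HIT, frames=[4,1] (faults so far: 3)
  step 6: ref 4 -> HIT, frames=[4,1] (faults so far: 3)
  step 7: ref 4 -> HIT, frames=[4,1] (faults so far: 3)
  step 8: ref 4 -> HIT, frames=[4,1] (faults so far: 3)
  step 9: ref 4 -> HIT, frames=[4,1] (faults so far: 3)
  LRU total faults: 3
--- Optimal ---
  step 0: ref 4 -> FAULT, frames=[4,-] (faults so far: 1)
  step 1: ref 4 -> HIT, frames=[4,-] (faults so far: 1)
  step 2: ref 3 -> FAULT, frames=[4,3] (faults so far: 2)
  step 3: ref 4 -> HIT, frames=[4,3] (faults so far: 2)
  step 4: ref 1 -> FAULT, evict 3, frames=[4,1] (faults so far: 3)
  step 5: ref 4 -> HIT, frames=[4,1] (faults so far: 3)
  step 6: ref 4 -> HIT, frames=[4,1] (faults so far: 3)
  step 7: ref 4 -> HIT, frames=[4,1] (faults so far: 3)
  step 8: ref 4 -> HIT, frames=[4,1] (faults so far: 3)
  step 9: ref 4 -> HIT, frames=[4,1] (faults so far: 3)
  Optimal total faults: 3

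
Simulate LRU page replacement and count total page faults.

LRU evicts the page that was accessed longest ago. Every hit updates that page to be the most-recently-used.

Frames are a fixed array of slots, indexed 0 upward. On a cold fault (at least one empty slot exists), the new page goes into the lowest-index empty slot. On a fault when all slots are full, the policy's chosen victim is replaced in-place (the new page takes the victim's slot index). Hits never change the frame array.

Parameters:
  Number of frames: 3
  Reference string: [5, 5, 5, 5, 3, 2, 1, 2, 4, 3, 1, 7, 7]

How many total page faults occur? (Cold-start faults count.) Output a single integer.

Answer: 8

Derivation:
Step 0: ref 5 → FAULT, frames=[5,-,-]
Step 1: ref 5 → HIT, frames=[5,-,-]
Step 2: ref 5 → HIT, frames=[5,-,-]
Step 3: ref 5 → HIT, frames=[5,-,-]
Step 4: ref 3 → FAULT, frames=[5,3,-]
Step 5: ref 2 → FAULT, frames=[5,3,2]
Step 6: ref 1 → FAULT (evict 5), frames=[1,3,2]
Step 7: ref 2 → HIT, frames=[1,3,2]
Step 8: ref 4 → FAULT (evict 3), frames=[1,4,2]
Step 9: ref 3 → FAULT (evict 1), frames=[3,4,2]
Step 10: ref 1 → FAULT (evict 2), frames=[3,4,1]
Step 11: ref 7 → FAULT (evict 4), frames=[3,7,1]
Step 12: ref 7 → HIT, frames=[3,7,1]
Total faults: 8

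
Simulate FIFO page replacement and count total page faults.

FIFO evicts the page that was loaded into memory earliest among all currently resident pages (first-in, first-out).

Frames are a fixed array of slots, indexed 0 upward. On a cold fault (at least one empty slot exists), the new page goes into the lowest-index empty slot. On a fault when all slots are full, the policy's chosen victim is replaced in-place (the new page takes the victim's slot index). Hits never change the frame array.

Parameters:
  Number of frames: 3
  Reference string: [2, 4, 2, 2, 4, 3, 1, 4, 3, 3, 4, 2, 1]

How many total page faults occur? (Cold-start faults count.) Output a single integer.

Step 0: ref 2 → FAULT, frames=[2,-,-]
Step 1: ref 4 → FAULT, frames=[2,4,-]
Step 2: ref 2 → HIT, frames=[2,4,-]
Step 3: ref 2 → HIT, frames=[2,4,-]
Step 4: ref 4 → HIT, frames=[2,4,-]
Step 5: ref 3 → FAULT, frames=[2,4,3]
Step 6: ref 1 → FAULT (evict 2), frames=[1,4,3]
Step 7: ref 4 → HIT, frames=[1,4,3]
Step 8: ref 3 → HIT, frames=[1,4,3]
Step 9: ref 3 → HIT, frames=[1,4,3]
Step 10: ref 4 → HIT, frames=[1,4,3]
Step 11: ref 2 → FAULT (evict 4), frames=[1,2,3]
Step 12: ref 1 → HIT, frames=[1,2,3]
Total faults: 5

Answer: 5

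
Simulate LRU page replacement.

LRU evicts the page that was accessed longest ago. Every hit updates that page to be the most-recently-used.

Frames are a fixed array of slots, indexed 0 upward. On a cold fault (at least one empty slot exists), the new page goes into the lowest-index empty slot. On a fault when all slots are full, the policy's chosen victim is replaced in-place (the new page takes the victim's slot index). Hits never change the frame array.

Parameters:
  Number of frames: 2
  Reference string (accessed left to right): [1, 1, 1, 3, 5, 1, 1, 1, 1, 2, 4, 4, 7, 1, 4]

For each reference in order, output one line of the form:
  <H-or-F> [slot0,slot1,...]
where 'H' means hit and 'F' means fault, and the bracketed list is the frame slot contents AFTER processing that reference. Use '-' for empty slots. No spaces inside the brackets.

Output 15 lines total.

F [1,-]
H [1,-]
H [1,-]
F [1,3]
F [5,3]
F [5,1]
H [5,1]
H [5,1]
H [5,1]
F [2,1]
F [2,4]
H [2,4]
F [7,4]
F [7,1]
F [4,1]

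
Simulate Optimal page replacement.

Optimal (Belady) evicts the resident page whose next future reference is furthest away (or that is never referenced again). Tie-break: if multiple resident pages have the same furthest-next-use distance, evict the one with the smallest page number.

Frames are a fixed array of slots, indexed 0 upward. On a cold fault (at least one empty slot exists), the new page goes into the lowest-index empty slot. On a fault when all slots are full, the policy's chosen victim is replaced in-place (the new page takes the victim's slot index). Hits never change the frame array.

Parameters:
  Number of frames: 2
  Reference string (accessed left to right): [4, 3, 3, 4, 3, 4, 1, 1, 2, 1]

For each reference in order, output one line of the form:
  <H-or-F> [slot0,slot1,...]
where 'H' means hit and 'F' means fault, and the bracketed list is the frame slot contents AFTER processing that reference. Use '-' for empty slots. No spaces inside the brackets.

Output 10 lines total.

F [4,-]
F [4,3]
H [4,3]
H [4,3]
H [4,3]
H [4,3]
F [4,1]
H [4,1]
F [2,1]
H [2,1]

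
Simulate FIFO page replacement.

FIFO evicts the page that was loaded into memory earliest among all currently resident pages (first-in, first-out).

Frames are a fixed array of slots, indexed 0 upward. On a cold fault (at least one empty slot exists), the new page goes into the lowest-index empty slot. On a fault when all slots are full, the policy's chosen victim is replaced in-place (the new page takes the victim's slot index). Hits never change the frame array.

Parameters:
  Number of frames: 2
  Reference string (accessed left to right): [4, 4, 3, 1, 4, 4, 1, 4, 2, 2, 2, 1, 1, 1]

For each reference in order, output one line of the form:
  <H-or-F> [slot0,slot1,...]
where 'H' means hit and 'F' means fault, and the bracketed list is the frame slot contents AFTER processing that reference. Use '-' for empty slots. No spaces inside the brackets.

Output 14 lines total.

F [4,-]
H [4,-]
F [4,3]
F [1,3]
F [1,4]
H [1,4]
H [1,4]
H [1,4]
F [2,4]
H [2,4]
H [2,4]
F [2,1]
H [2,1]
H [2,1]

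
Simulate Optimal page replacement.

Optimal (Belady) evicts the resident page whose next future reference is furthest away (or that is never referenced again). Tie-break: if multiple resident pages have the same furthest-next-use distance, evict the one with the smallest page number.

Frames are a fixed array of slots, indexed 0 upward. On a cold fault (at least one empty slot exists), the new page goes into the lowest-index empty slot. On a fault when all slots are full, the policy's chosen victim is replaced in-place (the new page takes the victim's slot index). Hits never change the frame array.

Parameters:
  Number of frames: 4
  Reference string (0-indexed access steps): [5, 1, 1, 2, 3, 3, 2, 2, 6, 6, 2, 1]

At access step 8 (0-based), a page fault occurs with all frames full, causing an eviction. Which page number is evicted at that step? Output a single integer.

Step 0: ref 5 -> FAULT, frames=[5,-,-,-]
Step 1: ref 1 -> FAULT, frames=[5,1,-,-]
Step 2: ref 1 -> HIT, frames=[5,1,-,-]
Step 3: ref 2 -> FAULT, frames=[5,1,2,-]
Step 4: ref 3 -> FAULT, frames=[5,1,2,3]
Step 5: ref 3 -> HIT, frames=[5,1,2,3]
Step 6: ref 2 -> HIT, frames=[5,1,2,3]
Step 7: ref 2 -> HIT, frames=[5,1,2,3]
Step 8: ref 6 -> FAULT, evict 3, frames=[5,1,2,6]
At step 8: evicted page 3

Answer: 3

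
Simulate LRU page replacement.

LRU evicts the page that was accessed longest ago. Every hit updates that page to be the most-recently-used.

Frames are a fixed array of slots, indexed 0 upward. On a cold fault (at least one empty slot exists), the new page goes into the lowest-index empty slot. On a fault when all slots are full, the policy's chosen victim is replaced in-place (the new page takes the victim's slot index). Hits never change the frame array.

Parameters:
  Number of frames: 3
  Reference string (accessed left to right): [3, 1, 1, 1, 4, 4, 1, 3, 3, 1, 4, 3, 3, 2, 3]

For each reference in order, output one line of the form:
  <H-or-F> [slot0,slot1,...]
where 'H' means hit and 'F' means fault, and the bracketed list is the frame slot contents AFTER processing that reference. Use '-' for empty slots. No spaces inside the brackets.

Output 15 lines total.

F [3,-,-]
F [3,1,-]
H [3,1,-]
H [3,1,-]
F [3,1,4]
H [3,1,4]
H [3,1,4]
H [3,1,4]
H [3,1,4]
H [3,1,4]
H [3,1,4]
H [3,1,4]
H [3,1,4]
F [3,2,4]
H [3,2,4]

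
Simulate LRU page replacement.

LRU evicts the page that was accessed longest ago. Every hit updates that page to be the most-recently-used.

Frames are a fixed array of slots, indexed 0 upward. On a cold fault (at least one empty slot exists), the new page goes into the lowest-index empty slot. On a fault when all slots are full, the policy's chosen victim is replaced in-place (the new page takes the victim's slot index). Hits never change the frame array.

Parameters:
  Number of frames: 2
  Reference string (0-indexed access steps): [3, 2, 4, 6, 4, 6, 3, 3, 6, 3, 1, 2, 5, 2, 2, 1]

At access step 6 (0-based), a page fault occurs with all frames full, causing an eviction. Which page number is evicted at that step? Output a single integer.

Answer: 4

Derivation:
Step 0: ref 3 -> FAULT, frames=[3,-]
Step 1: ref 2 -> FAULT, frames=[3,2]
Step 2: ref 4 -> FAULT, evict 3, frames=[4,2]
Step 3: ref 6 -> FAULT, evict 2, frames=[4,6]
Step 4: ref 4 -> HIT, frames=[4,6]
Step 5: ref 6 -> HIT, frames=[4,6]
Step 6: ref 3 -> FAULT, evict 4, frames=[3,6]
At step 6: evicted page 4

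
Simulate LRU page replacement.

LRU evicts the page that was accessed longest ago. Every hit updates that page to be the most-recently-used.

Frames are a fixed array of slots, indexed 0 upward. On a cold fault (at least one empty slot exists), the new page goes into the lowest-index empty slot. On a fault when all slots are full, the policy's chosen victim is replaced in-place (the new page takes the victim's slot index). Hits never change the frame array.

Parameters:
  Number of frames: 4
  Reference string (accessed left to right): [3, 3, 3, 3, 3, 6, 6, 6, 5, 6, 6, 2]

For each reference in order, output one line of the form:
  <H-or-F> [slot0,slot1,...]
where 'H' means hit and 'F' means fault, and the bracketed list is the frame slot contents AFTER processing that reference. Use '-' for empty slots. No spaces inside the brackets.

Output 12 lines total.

F [3,-,-,-]
H [3,-,-,-]
H [3,-,-,-]
H [3,-,-,-]
H [3,-,-,-]
F [3,6,-,-]
H [3,6,-,-]
H [3,6,-,-]
F [3,6,5,-]
H [3,6,5,-]
H [3,6,5,-]
F [3,6,5,2]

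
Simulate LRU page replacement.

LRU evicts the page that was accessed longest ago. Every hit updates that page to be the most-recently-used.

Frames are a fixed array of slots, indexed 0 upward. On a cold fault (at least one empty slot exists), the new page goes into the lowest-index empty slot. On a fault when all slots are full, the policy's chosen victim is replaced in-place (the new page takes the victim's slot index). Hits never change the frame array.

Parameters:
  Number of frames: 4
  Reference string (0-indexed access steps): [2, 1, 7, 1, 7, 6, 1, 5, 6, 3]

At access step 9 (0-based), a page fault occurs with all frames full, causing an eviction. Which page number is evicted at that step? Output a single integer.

Answer: 7

Derivation:
Step 0: ref 2 -> FAULT, frames=[2,-,-,-]
Step 1: ref 1 -> FAULT, frames=[2,1,-,-]
Step 2: ref 7 -> FAULT, frames=[2,1,7,-]
Step 3: ref 1 -> HIT, frames=[2,1,7,-]
Step 4: ref 7 -> HIT, frames=[2,1,7,-]
Step 5: ref 6 -> FAULT, frames=[2,1,7,6]
Step 6: ref 1 -> HIT, frames=[2,1,7,6]
Step 7: ref 5 -> FAULT, evict 2, frames=[5,1,7,6]
Step 8: ref 6 -> HIT, frames=[5,1,7,6]
Step 9: ref 3 -> FAULT, evict 7, frames=[5,1,3,6]
At step 9: evicted page 7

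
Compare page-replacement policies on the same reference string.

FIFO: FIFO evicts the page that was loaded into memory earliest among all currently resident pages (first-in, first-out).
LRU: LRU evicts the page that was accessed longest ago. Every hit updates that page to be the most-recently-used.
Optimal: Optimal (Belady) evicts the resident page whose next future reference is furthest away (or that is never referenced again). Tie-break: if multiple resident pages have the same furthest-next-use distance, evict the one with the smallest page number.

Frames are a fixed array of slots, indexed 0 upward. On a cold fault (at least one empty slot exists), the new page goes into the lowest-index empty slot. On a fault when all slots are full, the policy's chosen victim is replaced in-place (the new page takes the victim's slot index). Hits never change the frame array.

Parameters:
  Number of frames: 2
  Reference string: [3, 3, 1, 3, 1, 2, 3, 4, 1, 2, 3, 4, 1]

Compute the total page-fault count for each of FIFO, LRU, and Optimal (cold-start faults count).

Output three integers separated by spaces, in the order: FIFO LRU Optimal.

Answer: 10 10 7

Derivation:
--- FIFO ---
  step 0: ref 3 -> FAULT, frames=[3,-] (faults so far: 1)
  step 1: ref 3 -> HIT, frames=[3,-] (faults so far: 1)
  step 2: ref 1 -> FAULT, frames=[3,1] (faults so far: 2)
  step 3: ref 3 -> HIT, frames=[3,1] (faults so far: 2)
  step 4: ref 1 -> HIT, frames=[3,1] (faults so far: 2)
  step 5: ref 2 -> FAULT, evict 3, frames=[2,1] (faults so far: 3)
  step 6: ref 3 -> FAULT, evict 1, frames=[2,3] (faults so far: 4)
  step 7: ref 4 -> FAULT, evict 2, frames=[4,3] (faults so far: 5)
  step 8: ref 1 -> FAULT, evict 3, frames=[4,1] (faults so far: 6)
  step 9: ref 2 -> FAULT, evict 4, frames=[2,1] (faults so far: 7)
  step 10: ref 3 -> FAULT, evict 1, frames=[2,3] (faults so far: 8)
  step 11: ref 4 -> FAULT, evict 2, frames=[4,3] (faults so far: 9)
  step 12: ref 1 -> FAULT, evict 3, frames=[4,1] (faults so far: 10)
  FIFO total faults: 10
--- LRU ---
  step 0: ref 3 -> FAULT, frames=[3,-] (faults so far: 1)
  step 1: ref 3 -> HIT, frames=[3,-] (faults so far: 1)
  step 2: ref 1 -> FAULT, frames=[3,1] (faults so far: 2)
  step 3: ref 3 -> HIT, frames=[3,1] (faults so far: 2)
  step 4: ref 1 -> HIT, frames=[3,1] (faults so far: 2)
  step 5: ref 2 -> FAULT, evict 3, frames=[2,1] (faults so far: 3)
  step 6: ref 3 -> FAULT, evict 1, frames=[2,3] (faults so far: 4)
  step 7: ref 4 -> FAULT, evict 2, frames=[4,3] (faults so far: 5)
  step 8: ref 1 -> FAULT, evict 3, frames=[4,1] (faults so far: 6)
  step 9: ref 2 -> FAULT, evict 4, frames=[2,1] (faults so far: 7)
  step 10: ref 3 -> FAULT, evict 1, frames=[2,3] (faults so far: 8)
  step 11: ref 4 -> FAULT, evict 2, frames=[4,3] (faults so far: 9)
  step 12: ref 1 -> FAULT, evict 3, frames=[4,1] (faults so far: 10)
  LRU total faults: 10
--- Optimal ---
  step 0: ref 3 -> FAULT, frames=[3,-] (faults so far: 1)
  step 1: ref 3 -> HIT, frames=[3,-] (faults so far: 1)
  step 2: ref 1 -> FAULT, frames=[3,1] (faults so far: 2)
  step 3: ref 3 -> HIT, frames=[3,1] (faults so far: 2)
  step 4: ref 1 -> HIT, frames=[3,1] (faults so far: 2)
  step 5: ref 2 -> FAULT, evict 1, frames=[3,2] (faults so far: 3)
  step 6: ref 3 -> HIT, frames=[3,2] (faults so far: 3)
  step 7: ref 4 -> FAULT, evict 3, frames=[4,2] (faults so far: 4)
  step 8: ref 1 -> FAULT, evict 4, frames=[1,2] (faults so far: 5)
  step 9: ref 2 -> HIT, frames=[1,2] (faults so far: 5)
  step 10: ref 3 -> FAULT, evict 2, frames=[1,3] (faults so far: 6)
  step 11: ref 4 -> FAULT, evict 3, frames=[1,4] (faults so far: 7)
  step 12: ref 1 -> HIT, frames=[1,4] (faults so far: 7)
  Optimal total faults: 7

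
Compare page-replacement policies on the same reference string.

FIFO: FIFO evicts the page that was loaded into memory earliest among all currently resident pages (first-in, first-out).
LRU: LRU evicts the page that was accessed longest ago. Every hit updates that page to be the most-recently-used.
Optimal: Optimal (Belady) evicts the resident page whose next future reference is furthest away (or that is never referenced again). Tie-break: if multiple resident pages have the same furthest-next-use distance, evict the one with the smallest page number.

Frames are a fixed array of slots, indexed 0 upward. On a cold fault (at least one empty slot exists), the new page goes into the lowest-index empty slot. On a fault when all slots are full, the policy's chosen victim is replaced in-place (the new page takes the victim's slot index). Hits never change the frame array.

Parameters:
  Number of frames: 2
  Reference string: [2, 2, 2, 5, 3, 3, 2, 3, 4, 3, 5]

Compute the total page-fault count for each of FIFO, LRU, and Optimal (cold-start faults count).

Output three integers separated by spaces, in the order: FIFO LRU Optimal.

--- FIFO ---
  step 0: ref 2 -> FAULT, frames=[2,-] (faults so far: 1)
  step 1: ref 2 -> HIT, frames=[2,-] (faults so far: 1)
  step 2: ref 2 -> HIT, frames=[2,-] (faults so far: 1)
  step 3: ref 5 -> FAULT, frames=[2,5] (faults so far: 2)
  step 4: ref 3 -> FAULT, evict 2, frames=[3,5] (faults so far: 3)
  step 5: ref 3 -> HIT, frames=[3,5] (faults so far: 3)
  step 6: ref 2 -> FAULT, evict 5, frames=[3,2] (faults so far: 4)
  step 7: ref 3 -> HIT, frames=[3,2] (faults so far: 4)
  step 8: ref 4 -> FAULT, evict 3, frames=[4,2] (faults so far: 5)
  step 9: ref 3 -> FAULT, evict 2, frames=[4,3] (faults so far: 6)
  step 10: ref 5 -> FAULT, evict 4, frames=[5,3] (faults so far: 7)
  FIFO total faults: 7
--- LRU ---
  step 0: ref 2 -> FAULT, frames=[2,-] (faults so far: 1)
  step 1: ref 2 -> HIT, frames=[2,-] (faults so far: 1)
  step 2: ref 2 -> HIT, frames=[2,-] (faults so far: 1)
  step 3: ref 5 -> FAULT, frames=[2,5] (faults so far: 2)
  step 4: ref 3 -> FAULT, evict 2, frames=[3,5] (faults so far: 3)
  step 5: ref 3 -> HIT, frames=[3,5] (faults so far: 3)
  step 6: ref 2 -> FAULT, evict 5, frames=[3,2] (faults so far: 4)
  step 7: ref 3 -> HIT, frames=[3,2] (faults so far: 4)
  step 8: ref 4 -> FAULT, evict 2, frames=[3,4] (faults so far: 5)
  step 9: ref 3 -> HIT, frames=[3,4] (faults so far: 5)
  step 10: ref 5 -> FAULT, evict 4, frames=[3,5] (faults so far: 6)
  LRU total faults: 6
--- Optimal ---
  step 0: ref 2 -> FAULT, frames=[2,-] (faults so far: 1)
  step 1: ref 2 -> HIT, frames=[2,-] (faults so far: 1)
  step 2: ref 2 -> HIT, frames=[2,-] (faults so far: 1)
  step 3: ref 5 -> FAULT, frames=[2,5] (faults so far: 2)
  step 4: ref 3 -> FAULT, evict 5, frames=[2,3] (faults so far: 3)
  step 5: ref 3 -> HIT, frames=[2,3] (faults so far: 3)
  step 6: ref 2 -> HIT, frames=[2,3] (faults so far: 3)
  step 7: ref 3 -> HIT, frames=[2,3] (faults so far: 3)
  step 8: ref 4 -> FAULT, evict 2, frames=[4,3] (faults so far: 4)
  step 9: ref 3 -> HIT, frames=[4,3] (faults so far: 4)
  step 10: ref 5 -> FAULT, evict 3, frames=[4,5] (faults so far: 5)
  Optimal total faults: 5

Answer: 7 6 5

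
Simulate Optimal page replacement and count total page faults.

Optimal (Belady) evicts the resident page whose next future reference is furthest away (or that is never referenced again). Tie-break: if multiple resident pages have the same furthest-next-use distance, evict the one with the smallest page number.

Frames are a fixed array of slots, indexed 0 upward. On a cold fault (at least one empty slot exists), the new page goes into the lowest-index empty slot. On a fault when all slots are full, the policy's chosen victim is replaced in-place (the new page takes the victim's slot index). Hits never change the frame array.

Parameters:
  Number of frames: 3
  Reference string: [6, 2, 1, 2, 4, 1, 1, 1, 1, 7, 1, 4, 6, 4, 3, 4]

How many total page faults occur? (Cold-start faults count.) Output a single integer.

Answer: 7

Derivation:
Step 0: ref 6 → FAULT, frames=[6,-,-]
Step 1: ref 2 → FAULT, frames=[6,2,-]
Step 2: ref 1 → FAULT, frames=[6,2,1]
Step 3: ref 2 → HIT, frames=[6,2,1]
Step 4: ref 4 → FAULT (evict 2), frames=[6,4,1]
Step 5: ref 1 → HIT, frames=[6,4,1]
Step 6: ref 1 → HIT, frames=[6,4,1]
Step 7: ref 1 → HIT, frames=[6,4,1]
Step 8: ref 1 → HIT, frames=[6,4,1]
Step 9: ref 7 → FAULT (evict 6), frames=[7,4,1]
Step 10: ref 1 → HIT, frames=[7,4,1]
Step 11: ref 4 → HIT, frames=[7,4,1]
Step 12: ref 6 → FAULT (evict 1), frames=[7,4,6]
Step 13: ref 4 → HIT, frames=[7,4,6]
Step 14: ref 3 → FAULT (evict 6), frames=[7,4,3]
Step 15: ref 4 → HIT, frames=[7,4,3]
Total faults: 7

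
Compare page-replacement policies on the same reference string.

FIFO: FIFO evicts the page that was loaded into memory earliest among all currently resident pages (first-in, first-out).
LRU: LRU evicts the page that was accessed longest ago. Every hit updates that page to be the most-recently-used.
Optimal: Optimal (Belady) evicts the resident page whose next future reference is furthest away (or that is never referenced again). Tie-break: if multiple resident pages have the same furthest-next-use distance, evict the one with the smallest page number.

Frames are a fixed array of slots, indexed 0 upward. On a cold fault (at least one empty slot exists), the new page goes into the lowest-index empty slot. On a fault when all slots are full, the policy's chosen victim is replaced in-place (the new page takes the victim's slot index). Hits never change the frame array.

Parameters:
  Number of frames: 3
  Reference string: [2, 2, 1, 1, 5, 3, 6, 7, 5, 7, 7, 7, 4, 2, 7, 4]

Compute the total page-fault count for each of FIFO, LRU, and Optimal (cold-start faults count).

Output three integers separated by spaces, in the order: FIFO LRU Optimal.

--- FIFO ---
  step 0: ref 2 -> FAULT, frames=[2,-,-] (faults so far: 1)
  step 1: ref 2 -> HIT, frames=[2,-,-] (faults so far: 1)
  step 2: ref 1 -> FAULT, frames=[2,1,-] (faults so far: 2)
  step 3: ref 1 -> HIT, frames=[2,1,-] (faults so far: 2)
  step 4: ref 5 -> FAULT, frames=[2,1,5] (faults so far: 3)
  step 5: ref 3 -> FAULT, evict 2, frames=[3,1,5] (faults so far: 4)
  step 6: ref 6 -> FAULT, evict 1, frames=[3,6,5] (faults so far: 5)
  step 7: ref 7 -> FAULT, evict 5, frames=[3,6,7] (faults so far: 6)
  step 8: ref 5 -> FAULT, evict 3, frames=[5,6,7] (faults so far: 7)
  step 9: ref 7 -> HIT, frames=[5,6,7] (faults so far: 7)
  step 10: ref 7 -> HIT, frames=[5,6,7] (faults so far: 7)
  step 11: ref 7 -> HIT, frames=[5,6,7] (faults so far: 7)
  step 12: ref 4 -> FAULT, evict 6, frames=[5,4,7] (faults so far: 8)
  step 13: ref 2 -> FAULT, evict 7, frames=[5,4,2] (faults so far: 9)
  step 14: ref 7 -> FAULT, evict 5, frames=[7,4,2] (faults so far: 10)
  step 15: ref 4 -> HIT, frames=[7,4,2] (faults so far: 10)
  FIFO total faults: 10
--- LRU ---
  step 0: ref 2 -> FAULT, frames=[2,-,-] (faults so far: 1)
  step 1: ref 2 -> HIT, frames=[2,-,-] (faults so far: 1)
  step 2: ref 1 -> FAULT, frames=[2,1,-] (faults so far: 2)
  step 3: ref 1 -> HIT, frames=[2,1,-] (faults so far: 2)
  step 4: ref 5 -> FAULT, frames=[2,1,5] (faults so far: 3)
  step 5: ref 3 -> FAULT, evict 2, frames=[3,1,5] (faults so far: 4)
  step 6: ref 6 -> FAULT, evict 1, frames=[3,6,5] (faults so far: 5)
  step 7: ref 7 -> FAULT, evict 5, frames=[3,6,7] (faults so far: 6)
  step 8: ref 5 -> FAULT, evict 3, frames=[5,6,7] (faults so far: 7)
  step 9: ref 7 -> HIT, frames=[5,6,7] (faults so far: 7)
  step 10: ref 7 -> HIT, frames=[5,6,7] (faults so far: 7)
  step 11: ref 7 -> HIT, frames=[5,6,7] (faults so far: 7)
  step 12: ref 4 -> FAULT, evict 6, frames=[5,4,7] (faults so far: 8)
  step 13: ref 2 -> FAULT, evict 5, frames=[2,4,7] (faults so far: 9)
  step 14: ref 7 -> HIT, frames=[2,4,7] (faults so far: 9)
  step 15: ref 4 -> HIT, frames=[2,4,7] (faults so far: 9)
  LRU total faults: 9
--- Optimal ---
  step 0: ref 2 -> FAULT, frames=[2,-,-] (faults so far: 1)
  step 1: ref 2 -> HIT, frames=[2,-,-] (faults so far: 1)
  step 2: ref 1 -> FAULT, frames=[2,1,-] (faults so far: 2)
  step 3: ref 1 -> HIT, frames=[2,1,-] (faults so far: 2)
  step 4: ref 5 -> FAULT, frames=[2,1,5] (faults so far: 3)
  step 5: ref 3 -> FAULT, evict 1, frames=[2,3,5] (faults so far: 4)
  step 6: ref 6 -> FAULT, evict 3, frames=[2,6,5] (faults so far: 5)
  step 7: ref 7 -> FAULT, evict 6, frames=[2,7,5] (faults so far: 6)
  step 8: ref 5 -> HIT, frames=[2,7,5] (faults so far: 6)
  step 9: ref 7 -> HIT, frames=[2,7,5] (faults so far: 6)
  step 10: ref 7 -> HIT, frames=[2,7,5] (faults so far: 6)
  step 11: ref 7 -> HIT, frames=[2,7,5] (faults so far: 6)
  step 12: ref 4 -> FAULT, evict 5, frames=[2,7,4] (faults so far: 7)
  step 13: ref 2 -> HIT, frames=[2,7,4] (faults so far: 7)
  step 14: ref 7 -> HIT, frames=[2,7,4] (faults so far: 7)
  step 15: ref 4 -> HIT, frames=[2,7,4] (faults so far: 7)
  Optimal total faults: 7

Answer: 10 9 7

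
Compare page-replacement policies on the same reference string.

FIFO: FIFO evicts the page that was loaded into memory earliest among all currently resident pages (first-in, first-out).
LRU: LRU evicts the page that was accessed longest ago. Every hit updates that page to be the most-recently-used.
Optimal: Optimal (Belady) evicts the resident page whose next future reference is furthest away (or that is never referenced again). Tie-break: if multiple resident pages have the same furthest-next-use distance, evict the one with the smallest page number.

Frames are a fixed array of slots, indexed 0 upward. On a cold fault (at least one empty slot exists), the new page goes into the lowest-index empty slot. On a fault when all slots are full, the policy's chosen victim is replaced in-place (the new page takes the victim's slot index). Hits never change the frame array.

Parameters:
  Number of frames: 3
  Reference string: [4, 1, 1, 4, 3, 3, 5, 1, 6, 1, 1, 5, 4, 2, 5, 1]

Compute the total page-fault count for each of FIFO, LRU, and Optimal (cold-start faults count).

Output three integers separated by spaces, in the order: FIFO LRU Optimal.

Answer: 10 9 7

Derivation:
--- FIFO ---
  step 0: ref 4 -> FAULT, frames=[4,-,-] (faults so far: 1)
  step 1: ref 1 -> FAULT, frames=[4,1,-] (faults so far: 2)
  step 2: ref 1 -> HIT, frames=[4,1,-] (faults so far: 2)
  step 3: ref 4 -> HIT, frames=[4,1,-] (faults so far: 2)
  step 4: ref 3 -> FAULT, frames=[4,1,3] (faults so far: 3)
  step 5: ref 3 -> HIT, frames=[4,1,3] (faults so far: 3)
  step 6: ref 5 -> FAULT, evict 4, frames=[5,1,3] (faults so far: 4)
  step 7: ref 1 -> HIT, frames=[5,1,3] (faults so far: 4)
  step 8: ref 6 -> FAULT, evict 1, frames=[5,6,3] (faults so far: 5)
  step 9: ref 1 -> FAULT, evict 3, frames=[5,6,1] (faults so far: 6)
  step 10: ref 1 -> HIT, frames=[5,6,1] (faults so far: 6)
  step 11: ref 5 -> HIT, frames=[5,6,1] (faults so far: 6)
  step 12: ref 4 -> FAULT, evict 5, frames=[4,6,1] (faults so far: 7)
  step 13: ref 2 -> FAULT, evict 6, frames=[4,2,1] (faults so far: 8)
  step 14: ref 5 -> FAULT, evict 1, frames=[4,2,5] (faults so far: 9)
  step 15: ref 1 -> FAULT, evict 4, frames=[1,2,5] (faults so far: 10)
  FIFO total faults: 10
--- LRU ---
  step 0: ref 4 -> FAULT, frames=[4,-,-] (faults so far: 1)
  step 1: ref 1 -> FAULT, frames=[4,1,-] (faults so far: 2)
  step 2: ref 1 -> HIT, frames=[4,1,-] (faults so far: 2)
  step 3: ref 4 -> HIT, frames=[4,1,-] (faults so far: 2)
  step 4: ref 3 -> FAULT, frames=[4,1,3] (faults so far: 3)
  step 5: ref 3 -> HIT, frames=[4,1,3] (faults so far: 3)
  step 6: ref 5 -> FAULT, evict 1, frames=[4,5,3] (faults so far: 4)
  step 7: ref 1 -> FAULT, evict 4, frames=[1,5,3] (faults so far: 5)
  step 8: ref 6 -> FAULT, evict 3, frames=[1,5,6] (faults so far: 6)
  step 9: ref 1 -> HIT, frames=[1,5,6] (faults so far: 6)
  step 10: ref 1 -> HIT, frames=[1,5,6] (faults so far: 6)
  step 11: ref 5 -> HIT, frames=[1,5,6] (faults so far: 6)
  step 12: ref 4 -> FAULT, evict 6, frames=[1,5,4] (faults so far: 7)
  step 13: ref 2 -> FAULT, evict 1, frames=[2,5,4] (faults so far: 8)
  step 14: ref 5 -> HIT, frames=[2,5,4] (faults so far: 8)
  step 15: ref 1 -> FAULT, evict 4, frames=[2,5,1] (faults so far: 9)
  LRU total faults: 9
--- Optimal ---
  step 0: ref 4 -> FAULT, frames=[4,-,-] (faults so far: 1)
  step 1: ref 1 -> FAULT, frames=[4,1,-] (faults so far: 2)
  step 2: ref 1 -> HIT, frames=[4,1,-] (faults so far: 2)
  step 3: ref 4 -> HIT, frames=[4,1,-] (faults so far: 2)
  step 4: ref 3 -> FAULT, frames=[4,1,3] (faults so far: 3)
  step 5: ref 3 -> HIT, frames=[4,1,3] (faults so far: 3)
  step 6: ref 5 -> FAULT, evict 3, frames=[4,1,5] (faults so far: 4)
  step 7: ref 1 -> HIT, frames=[4,1,5] (faults so far: 4)
  step 8: ref 6 -> FAULT, evict 4, frames=[6,1,5] (faults so far: 5)
  step 9: ref 1 -> HIT, frames=[6,1,5] (faults so far: 5)
  step 10: ref 1 -> HIT, frames=[6,1,5] (faults so far: 5)
  step 11: ref 5 -> HIT, frames=[6,1,5] (faults so far: 5)
  step 12: ref 4 -> FAULT, evict 6, frames=[4,1,5] (faults so far: 6)
  step 13: ref 2 -> FAULT, evict 4, frames=[2,1,5] (faults so far: 7)
  step 14: ref 5 -> HIT, frames=[2,1,5] (faults so far: 7)
  step 15: ref 1 -> HIT, frames=[2,1,5] (faults so far: 7)
  Optimal total faults: 7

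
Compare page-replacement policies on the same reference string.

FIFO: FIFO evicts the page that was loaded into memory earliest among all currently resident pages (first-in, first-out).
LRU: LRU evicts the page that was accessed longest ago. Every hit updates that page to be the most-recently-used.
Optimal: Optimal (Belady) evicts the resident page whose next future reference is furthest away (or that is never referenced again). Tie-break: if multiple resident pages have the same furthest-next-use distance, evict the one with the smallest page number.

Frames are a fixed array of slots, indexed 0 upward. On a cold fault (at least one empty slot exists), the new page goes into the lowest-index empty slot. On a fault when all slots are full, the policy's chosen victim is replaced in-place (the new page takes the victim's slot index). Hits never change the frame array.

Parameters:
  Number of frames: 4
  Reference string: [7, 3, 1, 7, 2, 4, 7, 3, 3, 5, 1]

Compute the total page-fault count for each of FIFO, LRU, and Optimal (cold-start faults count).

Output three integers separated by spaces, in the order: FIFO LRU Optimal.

Answer: 9 8 6

Derivation:
--- FIFO ---
  step 0: ref 7 -> FAULT, frames=[7,-,-,-] (faults so far: 1)
  step 1: ref 3 -> FAULT, frames=[7,3,-,-] (faults so far: 2)
  step 2: ref 1 -> FAULT, frames=[7,3,1,-] (faults so far: 3)
  step 3: ref 7 -> HIT, frames=[7,3,1,-] (faults so far: 3)
  step 4: ref 2 -> FAULT, frames=[7,3,1,2] (faults so far: 4)
  step 5: ref 4 -> FAULT, evict 7, frames=[4,3,1,2] (faults so far: 5)
  step 6: ref 7 -> FAULT, evict 3, frames=[4,7,1,2] (faults so far: 6)
  step 7: ref 3 -> FAULT, evict 1, frames=[4,7,3,2] (faults so far: 7)
  step 8: ref 3 -> HIT, frames=[4,7,3,2] (faults so far: 7)
  step 9: ref 5 -> FAULT, evict 2, frames=[4,7,3,5] (faults so far: 8)
  step 10: ref 1 -> FAULT, evict 4, frames=[1,7,3,5] (faults so far: 9)
  FIFO total faults: 9
--- LRU ---
  step 0: ref 7 -> FAULT, frames=[7,-,-,-] (faults so far: 1)
  step 1: ref 3 -> FAULT, frames=[7,3,-,-] (faults so far: 2)
  step 2: ref 1 -> FAULT, frames=[7,3,1,-] (faults so far: 3)
  step 3: ref 7 -> HIT, frames=[7,3,1,-] (faults so far: 3)
  step 4: ref 2 -> FAULT, frames=[7,3,1,2] (faults so far: 4)
  step 5: ref 4 -> FAULT, evict 3, frames=[7,4,1,2] (faults so far: 5)
  step 6: ref 7 -> HIT, frames=[7,4,1,2] (faults so far: 5)
  step 7: ref 3 -> FAULT, evict 1, frames=[7,4,3,2] (faults so far: 6)
  step 8: ref 3 -> HIT, frames=[7,4,3,2] (faults so far: 6)
  step 9: ref 5 -> FAULT, evict 2, frames=[7,4,3,5] (faults so far: 7)
  step 10: ref 1 -> FAULT, evict 4, frames=[7,1,3,5] (faults so far: 8)
  LRU total faults: 8
--- Optimal ---
  step 0: ref 7 -> FAULT, frames=[7,-,-,-] (faults so far: 1)
  step 1: ref 3 -> FAULT, frames=[7,3,-,-] (faults so far: 2)
  step 2: ref 1 -> FAULT, frames=[7,3,1,-] (faults so far: 3)
  step 3: ref 7 -> HIT, frames=[7,3,1,-] (faults so far: 3)
  step 4: ref 2 -> FAULT, frames=[7,3,1,2] (faults so far: 4)
  step 5: ref 4 -> FAULT, evict 2, frames=[7,3,1,4] (faults so far: 5)
  step 6: ref 7 -> HIT, frames=[7,3,1,4] (faults so far: 5)
  step 7: ref 3 -> HIT, frames=[7,3,1,4] (faults so far: 5)
  step 8: ref 3 -> HIT, frames=[7,3,1,4] (faults so far: 5)
  step 9: ref 5 -> FAULT, evict 3, frames=[7,5,1,4] (faults so far: 6)
  step 10: ref 1 -> HIT, frames=[7,5,1,4] (faults so far: 6)
  Optimal total faults: 6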